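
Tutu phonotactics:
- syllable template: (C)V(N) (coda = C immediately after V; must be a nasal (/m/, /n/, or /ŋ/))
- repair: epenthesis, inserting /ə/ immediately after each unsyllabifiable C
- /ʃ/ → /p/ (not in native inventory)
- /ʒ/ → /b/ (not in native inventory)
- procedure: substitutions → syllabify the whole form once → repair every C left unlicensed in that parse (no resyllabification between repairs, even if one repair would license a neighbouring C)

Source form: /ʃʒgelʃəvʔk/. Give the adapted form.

pəbəgeləpəvəʔəkə

Substitution: /ʃ/ → /p/, /ʒ/ → /b/, giving /pbgelpəvʔk/.
Under (C)V(N), the unsyllabifiable consonants are /p/, /b/, /l/, /v/, /ʔ/, /k/ (only a nasal (/m/, /n/, or /ŋ/) is licensed in coda position; onsets are limited to one consonant).
Each unlicensed consonant becomes the onset of a new syllable: /p/ → /pə/, /b/ → /bə/, /l/ → /lə/, /v/ → /və/, /ʔ/ → /ʔə/, /k/ → /kə/.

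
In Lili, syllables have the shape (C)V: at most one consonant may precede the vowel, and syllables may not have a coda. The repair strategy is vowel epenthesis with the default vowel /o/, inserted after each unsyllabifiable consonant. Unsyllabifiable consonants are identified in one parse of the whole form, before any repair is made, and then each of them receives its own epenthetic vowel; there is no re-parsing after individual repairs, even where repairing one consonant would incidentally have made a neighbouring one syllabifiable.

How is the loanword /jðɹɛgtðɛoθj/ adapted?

Under (C)V, the unsyllabifiable consonants are /j/, /ð/, /g/, /t/, /θ/, /j/ (no codas are permitted; onsets are limited to one consonant).
Inserting the epenthetic vowel yields /j/ → /jo/, /ð/ → /ðo/, /g/ → /go/, /t/ → /to/, /θ/ → /θo/, /j/ → /jo/.

joðoɹɛgotoðɛoθojo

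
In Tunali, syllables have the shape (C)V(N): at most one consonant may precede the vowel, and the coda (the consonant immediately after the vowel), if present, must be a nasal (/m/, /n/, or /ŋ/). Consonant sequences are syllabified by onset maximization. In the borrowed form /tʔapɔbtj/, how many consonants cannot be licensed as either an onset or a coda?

4

Syllabifying with onset maximization leaves /t/, /b/, /t/, /j/ stranded (only a nasal (/m/, /n/, or /ŋ/) is licensed in coda position; onsets are limited to one consonant).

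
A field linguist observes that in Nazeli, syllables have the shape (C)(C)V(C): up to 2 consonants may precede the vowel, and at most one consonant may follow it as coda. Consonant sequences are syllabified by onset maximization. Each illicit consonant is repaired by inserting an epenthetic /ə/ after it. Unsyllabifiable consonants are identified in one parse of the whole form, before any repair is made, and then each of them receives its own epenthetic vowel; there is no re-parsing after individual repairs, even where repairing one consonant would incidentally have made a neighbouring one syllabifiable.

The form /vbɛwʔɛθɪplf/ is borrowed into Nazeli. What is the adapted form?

Syllabifying with onset maximization leaves /l/, /f/ stranded (at most one coda consonant is licensed; onsets may contain at most 2 consonants).
Epenthesis after each stranded consonant: /l/ → /lə/, /f/ → /fə/.

vbɛwʔɛθɪpləfə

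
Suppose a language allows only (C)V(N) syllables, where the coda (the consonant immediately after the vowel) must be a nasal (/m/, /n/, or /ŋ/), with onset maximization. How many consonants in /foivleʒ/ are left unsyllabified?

Syllabifying with onset maximization leaves /v/, /ʒ/ stranded (only a nasal (/m/, /n/, or /ŋ/) is licensed in coda position; onsets are limited to one consonant).

2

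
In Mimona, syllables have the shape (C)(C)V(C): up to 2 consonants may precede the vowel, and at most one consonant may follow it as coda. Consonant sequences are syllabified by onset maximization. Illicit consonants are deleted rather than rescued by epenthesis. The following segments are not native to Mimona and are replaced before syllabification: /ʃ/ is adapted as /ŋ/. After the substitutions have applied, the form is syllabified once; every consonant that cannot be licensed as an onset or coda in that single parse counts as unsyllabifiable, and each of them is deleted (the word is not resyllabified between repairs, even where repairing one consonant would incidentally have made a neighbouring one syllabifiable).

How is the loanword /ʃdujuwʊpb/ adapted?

ŋdujuwʊp

Substitution: /ʃ/ → /ŋ/, giving /ŋdujuwʊpb/.
Under (C)(C)V(C), the unsyllabifiable consonants are /b/ (at most one coda consonant is licensed; onsets may contain at most 2 consonants).
Deletion applies to /b/.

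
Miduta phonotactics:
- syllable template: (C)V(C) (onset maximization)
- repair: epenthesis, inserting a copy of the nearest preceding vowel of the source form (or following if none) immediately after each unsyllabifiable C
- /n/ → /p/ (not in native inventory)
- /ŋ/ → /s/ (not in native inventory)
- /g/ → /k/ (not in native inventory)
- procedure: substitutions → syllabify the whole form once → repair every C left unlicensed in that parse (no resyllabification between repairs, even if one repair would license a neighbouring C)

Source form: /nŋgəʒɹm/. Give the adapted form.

Substitution: /n/ → /p/, /ŋ/ → /s/, /g/ → /k/, giving /pskəʒɹm/.
The consonants /p/, /s/, /ɹ/, /m/ cannot be parsed into a legal (C)V(C) syllable (at most one coda consonant is licensed; onsets are limited to one consonant).
Inserting the epenthetic vowel yields /p/ → /pə/, /s/ → /sə/, /ɹ/ → /ɹə/, /m/ → /mə/.

pəsəkəʒɹəmə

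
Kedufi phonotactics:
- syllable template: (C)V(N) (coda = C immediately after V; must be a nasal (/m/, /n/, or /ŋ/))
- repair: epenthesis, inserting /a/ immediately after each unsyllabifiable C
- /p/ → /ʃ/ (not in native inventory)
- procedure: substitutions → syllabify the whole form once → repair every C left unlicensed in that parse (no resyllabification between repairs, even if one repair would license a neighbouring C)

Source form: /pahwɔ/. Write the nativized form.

Substitution: /p/ → /ʃ/, giving /ʃahwɔ/.
Syllabifying with onset maximization leaves /h/ stranded (only a nasal (/m/, /n/, or /ŋ/) is licensed in coda position; onsets are limited to one consonant).
Epenthesis after each stranded consonant: /h/ → /ha/.

ʃahawɔ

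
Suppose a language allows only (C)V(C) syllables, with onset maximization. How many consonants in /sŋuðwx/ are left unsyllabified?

Under (C)V(C), the unsyllabifiable consonants are /s/, /w/, /x/ (at most one coda consonant is licensed; onsets are limited to one consonant).

3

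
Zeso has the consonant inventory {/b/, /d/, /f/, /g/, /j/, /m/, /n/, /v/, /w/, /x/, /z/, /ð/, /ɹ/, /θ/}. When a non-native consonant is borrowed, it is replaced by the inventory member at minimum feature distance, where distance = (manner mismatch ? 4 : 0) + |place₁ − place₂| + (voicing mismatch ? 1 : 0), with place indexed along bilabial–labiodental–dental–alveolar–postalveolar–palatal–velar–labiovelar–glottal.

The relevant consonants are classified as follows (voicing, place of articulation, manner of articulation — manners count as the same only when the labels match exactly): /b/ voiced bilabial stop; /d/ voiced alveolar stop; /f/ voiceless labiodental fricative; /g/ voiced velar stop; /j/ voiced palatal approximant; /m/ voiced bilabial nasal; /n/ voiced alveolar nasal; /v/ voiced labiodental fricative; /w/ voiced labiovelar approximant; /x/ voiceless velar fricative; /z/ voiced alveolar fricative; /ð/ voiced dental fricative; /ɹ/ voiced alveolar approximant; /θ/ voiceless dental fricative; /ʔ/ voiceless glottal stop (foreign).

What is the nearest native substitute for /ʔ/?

g

/g/ is closest: same manner (stop), place distance 2 (glottal→velar), voicing differs (+1); total 3. Next closest is /d/ at distance 6.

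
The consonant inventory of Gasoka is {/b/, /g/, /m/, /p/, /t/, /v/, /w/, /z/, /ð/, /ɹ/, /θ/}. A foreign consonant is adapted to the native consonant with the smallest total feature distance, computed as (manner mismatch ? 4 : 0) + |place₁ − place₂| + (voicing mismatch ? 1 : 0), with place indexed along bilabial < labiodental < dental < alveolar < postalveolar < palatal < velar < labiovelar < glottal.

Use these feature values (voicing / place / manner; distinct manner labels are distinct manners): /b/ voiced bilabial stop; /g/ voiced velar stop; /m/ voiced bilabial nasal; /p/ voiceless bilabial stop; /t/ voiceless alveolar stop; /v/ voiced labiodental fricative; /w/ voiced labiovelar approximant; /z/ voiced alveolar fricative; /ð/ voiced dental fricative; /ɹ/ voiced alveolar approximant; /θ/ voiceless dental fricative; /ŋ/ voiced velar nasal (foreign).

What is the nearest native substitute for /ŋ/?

g

/g/ is closest: manner differs (nasal→stop, +4), place distance 0 (velar→velar), same voicing; total 4. Next closest is /w/ at distance 5.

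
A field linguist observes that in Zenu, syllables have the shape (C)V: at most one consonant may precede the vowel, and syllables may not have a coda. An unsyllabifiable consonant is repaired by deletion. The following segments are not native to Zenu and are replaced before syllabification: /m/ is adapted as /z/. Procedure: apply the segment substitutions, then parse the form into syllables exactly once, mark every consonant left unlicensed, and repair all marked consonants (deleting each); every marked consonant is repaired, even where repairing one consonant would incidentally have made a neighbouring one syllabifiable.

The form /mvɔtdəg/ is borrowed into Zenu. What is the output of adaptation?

vɔdə

Substitution: /m/ → /z/, giving /zvɔtdəg/.
Under (C)V, the unsyllabifiable consonants are /z/, /t/, /g/ (no codas are permitted; onsets are limited to one consonant).
Deletion applies to /z/, /t/, /g/.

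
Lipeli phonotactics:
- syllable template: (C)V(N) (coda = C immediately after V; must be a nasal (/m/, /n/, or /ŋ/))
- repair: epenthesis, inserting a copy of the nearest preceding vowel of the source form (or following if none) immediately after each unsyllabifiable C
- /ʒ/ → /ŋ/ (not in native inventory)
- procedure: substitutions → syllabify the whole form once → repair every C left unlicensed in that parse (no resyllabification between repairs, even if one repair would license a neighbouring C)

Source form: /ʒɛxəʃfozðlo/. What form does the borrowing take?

Substitution: /ʒ/ → /ŋ/, giving /ŋɛxəʃfozðlo/.
Under (C)V(N), the unsyllabifiable consonants are /ʃ/, /z/, /ð/ (only a nasal (/m/, /n/, or /ŋ/) is licensed in coda position; onsets are limited to one consonant).
Inserting the epenthetic vowel yields /ʃ/ → /ʃə/, /z/ → /zo/, /ð/ → /ðo/.

ŋɛxəʃəfozoðolo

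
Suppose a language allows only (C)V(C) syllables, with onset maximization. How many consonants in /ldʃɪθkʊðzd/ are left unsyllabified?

4

Syllabifying with onset maximization leaves /l/, /d/, /z/, /d/ stranded (at most one coda consonant is licensed; onsets are limited to one consonant).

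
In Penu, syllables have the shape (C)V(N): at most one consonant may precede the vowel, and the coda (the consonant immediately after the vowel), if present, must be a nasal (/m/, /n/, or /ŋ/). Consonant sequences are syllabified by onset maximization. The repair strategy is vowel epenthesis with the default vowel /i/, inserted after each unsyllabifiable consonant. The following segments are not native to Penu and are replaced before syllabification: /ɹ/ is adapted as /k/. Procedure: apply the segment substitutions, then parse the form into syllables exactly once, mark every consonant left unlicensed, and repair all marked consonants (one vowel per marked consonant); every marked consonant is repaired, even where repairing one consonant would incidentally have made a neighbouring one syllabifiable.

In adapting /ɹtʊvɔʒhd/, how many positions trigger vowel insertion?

4

After substitution the input is /ktʊvɔʒhd/.
The unsyllabifiable consonants are /k/, /ʒ/, /h/, /d/; each receives one epenthetic vowel.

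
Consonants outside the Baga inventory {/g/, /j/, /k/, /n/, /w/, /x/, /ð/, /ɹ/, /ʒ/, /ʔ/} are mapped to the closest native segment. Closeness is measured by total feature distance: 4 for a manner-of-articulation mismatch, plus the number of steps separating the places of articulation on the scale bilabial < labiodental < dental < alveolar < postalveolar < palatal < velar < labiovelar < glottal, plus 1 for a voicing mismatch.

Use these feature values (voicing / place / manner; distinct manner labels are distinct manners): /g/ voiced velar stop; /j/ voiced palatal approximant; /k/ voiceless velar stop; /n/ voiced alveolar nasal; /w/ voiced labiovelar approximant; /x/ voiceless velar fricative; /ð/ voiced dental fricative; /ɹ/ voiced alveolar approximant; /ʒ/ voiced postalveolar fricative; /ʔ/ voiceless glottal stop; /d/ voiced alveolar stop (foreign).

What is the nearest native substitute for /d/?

g

/g/ is closest: same manner (stop), place distance 3 (alveolar→velar), same voicing; total 3. Next closest is /k/ at distance 4.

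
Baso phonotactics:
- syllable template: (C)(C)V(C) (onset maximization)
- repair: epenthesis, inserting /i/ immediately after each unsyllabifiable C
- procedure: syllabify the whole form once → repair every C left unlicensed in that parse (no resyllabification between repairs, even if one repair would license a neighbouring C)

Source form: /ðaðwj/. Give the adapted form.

The consonants /w/, /j/ cannot be parsed into a legal (C)(C)V(C) syllable (at most one coda consonant is licensed; onsets may contain at most 2 consonants).
Each unlicensed consonant becomes the onset of a new syllable: /w/ → /wi/, /j/ → /ji/.

ðaðwiji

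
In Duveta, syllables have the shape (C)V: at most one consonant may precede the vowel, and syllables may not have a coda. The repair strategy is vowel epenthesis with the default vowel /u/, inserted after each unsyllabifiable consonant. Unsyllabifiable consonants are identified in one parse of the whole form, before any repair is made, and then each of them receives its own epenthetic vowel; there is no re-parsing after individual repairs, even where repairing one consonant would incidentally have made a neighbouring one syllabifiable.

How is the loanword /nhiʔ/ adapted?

nuhiʔu

Syllabifying with onset maximization leaves /n/, /ʔ/ stranded (no codas are permitted; onsets are limited to one consonant).
Each unlicensed consonant becomes the onset of a new syllable: /n/ → /nu/, /ʔ/ → /ʔu/.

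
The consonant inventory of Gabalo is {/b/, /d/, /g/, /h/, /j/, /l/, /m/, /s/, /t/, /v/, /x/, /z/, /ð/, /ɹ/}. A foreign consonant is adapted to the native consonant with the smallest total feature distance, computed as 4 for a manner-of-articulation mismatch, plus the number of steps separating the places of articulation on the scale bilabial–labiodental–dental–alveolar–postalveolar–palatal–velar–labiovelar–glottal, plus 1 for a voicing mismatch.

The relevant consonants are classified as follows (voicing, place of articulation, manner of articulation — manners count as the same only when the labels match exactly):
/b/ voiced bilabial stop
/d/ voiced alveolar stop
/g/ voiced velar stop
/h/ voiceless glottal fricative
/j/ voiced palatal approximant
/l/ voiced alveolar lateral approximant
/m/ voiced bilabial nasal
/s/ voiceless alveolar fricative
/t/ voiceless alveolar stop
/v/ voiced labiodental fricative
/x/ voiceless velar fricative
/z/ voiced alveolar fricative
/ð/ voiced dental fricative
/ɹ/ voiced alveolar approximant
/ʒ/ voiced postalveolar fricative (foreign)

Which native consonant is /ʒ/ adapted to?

z

/z/ is closest: same manner (fricative), place distance 1 (postalveolar→alveolar), same voicing; total 1. Next closest is /s/ at distance 2.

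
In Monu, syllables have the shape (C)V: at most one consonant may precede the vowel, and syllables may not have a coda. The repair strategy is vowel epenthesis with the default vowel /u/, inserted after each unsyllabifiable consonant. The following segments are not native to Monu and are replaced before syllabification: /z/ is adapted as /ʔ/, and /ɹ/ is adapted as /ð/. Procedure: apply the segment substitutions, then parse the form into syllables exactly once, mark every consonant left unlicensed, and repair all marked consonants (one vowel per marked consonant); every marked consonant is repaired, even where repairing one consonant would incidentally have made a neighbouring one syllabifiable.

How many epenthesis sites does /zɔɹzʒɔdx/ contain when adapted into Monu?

4

After substitution the input is /ʔɔðʔʒɔdx/.
The unsyllabifiable consonants are /ð/, /ʔ/, /d/, /x/; each receives one epenthetic vowel.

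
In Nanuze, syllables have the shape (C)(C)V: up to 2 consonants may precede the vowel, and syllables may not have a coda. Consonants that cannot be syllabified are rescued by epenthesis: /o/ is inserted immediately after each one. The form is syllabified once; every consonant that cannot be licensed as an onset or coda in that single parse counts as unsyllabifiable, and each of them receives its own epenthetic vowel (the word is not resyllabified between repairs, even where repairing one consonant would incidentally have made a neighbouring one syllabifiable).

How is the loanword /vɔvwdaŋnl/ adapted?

vɔvowdaŋonolo

The consonants /v/, /ŋ/, /n/, /l/ cannot be parsed into a legal (C)(C)V syllable (no codas are permitted; onsets may contain at most 2 consonants).
Each unlicensed consonant becomes the onset of a new syllable: /v/ → /vo/, /ŋ/ → /ŋo/, /n/ → /no/, /l/ → /lo/.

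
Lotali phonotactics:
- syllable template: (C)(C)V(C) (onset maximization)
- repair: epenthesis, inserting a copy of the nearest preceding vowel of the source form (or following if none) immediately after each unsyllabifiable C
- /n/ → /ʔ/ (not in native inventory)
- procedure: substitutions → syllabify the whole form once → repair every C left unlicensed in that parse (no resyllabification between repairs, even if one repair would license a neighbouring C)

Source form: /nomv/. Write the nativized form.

Substitution: /n/ → /ʔ/, giving /ʔomv/.
The consonants /v/ cannot be parsed into a legal (C)(C)V(C) syllable (at most one coda consonant is licensed; onsets may contain at most 2 consonants).
Inserting the epenthetic vowel yields /v/ → /vo/.

ʔomvo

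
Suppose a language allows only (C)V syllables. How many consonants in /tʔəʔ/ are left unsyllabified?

2

Under (C)V, the unsyllabifiable consonants are /t/, /ʔ/ (no codas are permitted; onsets are limited to one consonant).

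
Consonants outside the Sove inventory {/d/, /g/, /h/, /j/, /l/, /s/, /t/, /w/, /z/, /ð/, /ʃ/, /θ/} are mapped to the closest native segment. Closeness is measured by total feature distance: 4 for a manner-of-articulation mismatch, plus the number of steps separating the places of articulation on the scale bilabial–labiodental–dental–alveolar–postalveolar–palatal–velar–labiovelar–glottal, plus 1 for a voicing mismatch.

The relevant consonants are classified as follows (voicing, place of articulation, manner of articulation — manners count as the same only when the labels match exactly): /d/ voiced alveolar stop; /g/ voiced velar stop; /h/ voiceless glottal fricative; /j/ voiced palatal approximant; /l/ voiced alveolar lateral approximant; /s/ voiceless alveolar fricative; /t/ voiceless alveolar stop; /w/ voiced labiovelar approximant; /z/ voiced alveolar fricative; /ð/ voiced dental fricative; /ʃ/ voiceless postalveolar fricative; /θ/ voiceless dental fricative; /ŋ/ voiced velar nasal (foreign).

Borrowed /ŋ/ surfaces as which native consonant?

/g/ is closest: manner differs (nasal→stop, +4), place distance 0 (velar→velar), same voicing; total 4. Next closest is /j/ at distance 5.

g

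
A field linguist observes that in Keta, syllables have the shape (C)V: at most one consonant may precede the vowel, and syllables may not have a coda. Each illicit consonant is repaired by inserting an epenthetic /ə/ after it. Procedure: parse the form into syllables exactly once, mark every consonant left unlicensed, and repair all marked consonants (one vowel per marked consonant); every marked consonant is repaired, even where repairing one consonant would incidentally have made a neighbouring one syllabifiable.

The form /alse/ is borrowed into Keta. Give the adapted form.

aləse

The consonants /l/ cannot be parsed into a legal (C)V syllable (no codas are permitted; onsets are limited to one consonant).
Inserting the epenthetic vowel yields /l/ → /lə/.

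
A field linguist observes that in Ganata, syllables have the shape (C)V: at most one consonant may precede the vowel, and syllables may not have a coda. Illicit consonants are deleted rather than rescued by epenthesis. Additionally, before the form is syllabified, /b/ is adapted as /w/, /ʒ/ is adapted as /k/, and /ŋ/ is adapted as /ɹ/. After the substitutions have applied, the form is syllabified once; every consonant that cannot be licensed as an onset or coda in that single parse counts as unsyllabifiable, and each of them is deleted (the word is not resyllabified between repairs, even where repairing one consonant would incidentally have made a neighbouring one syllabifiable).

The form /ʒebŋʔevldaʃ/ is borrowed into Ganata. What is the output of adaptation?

Substitution: /ʒ/ → /k/, /b/ → /w/, /ŋ/ → /ɹ/, giving /kewɹʔevldaʃ/.
Syllabifying with onset maximization leaves /w/, /ɹ/, /v/, /l/, /ʃ/ stranded (no codas are permitted; onsets are limited to one consonant).
Deletion applies to /w/, /ɹ/, /v/, /l/, /ʃ/.

keʔeda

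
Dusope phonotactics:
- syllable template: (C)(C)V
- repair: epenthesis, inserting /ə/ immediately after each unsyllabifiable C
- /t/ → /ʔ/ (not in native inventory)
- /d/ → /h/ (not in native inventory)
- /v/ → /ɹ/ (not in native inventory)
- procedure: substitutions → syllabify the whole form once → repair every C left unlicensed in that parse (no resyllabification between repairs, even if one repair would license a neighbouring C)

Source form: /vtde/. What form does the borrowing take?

ɹəʔhe

Substitution: /v/ → /ɹ/, /t/ → /ʔ/, /d/ → /h/, giving /ɹʔhe/.
Syllabifying with onset maximization leaves /ɹ/ stranded (no codas are permitted; onsets may contain at most 2 consonants).
Epenthesis after each stranded consonant: /ɹ/ → /ɹə/.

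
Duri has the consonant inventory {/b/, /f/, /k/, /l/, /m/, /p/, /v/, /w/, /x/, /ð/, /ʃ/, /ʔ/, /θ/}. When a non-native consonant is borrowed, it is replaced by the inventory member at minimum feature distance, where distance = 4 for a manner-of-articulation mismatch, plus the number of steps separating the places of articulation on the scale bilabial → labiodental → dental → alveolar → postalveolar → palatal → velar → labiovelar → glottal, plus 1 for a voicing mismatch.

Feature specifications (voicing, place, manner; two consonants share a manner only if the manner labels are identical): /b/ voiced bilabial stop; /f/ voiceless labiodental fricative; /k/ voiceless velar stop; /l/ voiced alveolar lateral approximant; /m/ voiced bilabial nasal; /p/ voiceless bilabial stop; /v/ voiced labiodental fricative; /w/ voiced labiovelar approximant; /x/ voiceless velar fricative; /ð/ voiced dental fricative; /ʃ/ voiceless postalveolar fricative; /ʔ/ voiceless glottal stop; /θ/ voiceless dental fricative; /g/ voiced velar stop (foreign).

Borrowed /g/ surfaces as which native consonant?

k

/k/ is closest: same manner (stop), place distance 0 (velar→velar), voicing differs (+1); total 1. Next closest is /ʔ/ at distance 3.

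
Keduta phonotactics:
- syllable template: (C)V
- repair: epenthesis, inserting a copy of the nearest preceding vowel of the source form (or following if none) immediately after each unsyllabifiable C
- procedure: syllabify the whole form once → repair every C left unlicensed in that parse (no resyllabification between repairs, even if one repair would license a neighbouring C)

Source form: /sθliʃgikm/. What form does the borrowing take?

siθiliʃigikimi

The consonants /s/, /θ/, /ʃ/, /k/, /m/ cannot be parsed into a legal (C)V syllable (no codas are permitted; onsets are limited to one consonant).
Epenthesis after each stranded consonant: /s/ → /si/, /θ/ → /θi/, /ʃ/ → /ʃi/, /k/ → /ki/, /m/ → /mi/.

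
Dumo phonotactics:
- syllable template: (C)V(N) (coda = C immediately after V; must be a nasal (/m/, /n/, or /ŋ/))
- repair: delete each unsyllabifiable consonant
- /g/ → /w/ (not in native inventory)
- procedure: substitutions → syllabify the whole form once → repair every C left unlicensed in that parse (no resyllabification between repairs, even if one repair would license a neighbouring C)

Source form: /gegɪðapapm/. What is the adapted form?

Substitution: /g/ → /w/, giving /wewɪðapapm/.
The consonants /p/, /m/ cannot be parsed into a legal (C)V(N) syllable (only a nasal (/m/, /n/, or /ŋ/) is licensed in coda position; onsets are limited to one consonant).
Deleting the stranded consonants removes /p/, /m/.

wewɪðapa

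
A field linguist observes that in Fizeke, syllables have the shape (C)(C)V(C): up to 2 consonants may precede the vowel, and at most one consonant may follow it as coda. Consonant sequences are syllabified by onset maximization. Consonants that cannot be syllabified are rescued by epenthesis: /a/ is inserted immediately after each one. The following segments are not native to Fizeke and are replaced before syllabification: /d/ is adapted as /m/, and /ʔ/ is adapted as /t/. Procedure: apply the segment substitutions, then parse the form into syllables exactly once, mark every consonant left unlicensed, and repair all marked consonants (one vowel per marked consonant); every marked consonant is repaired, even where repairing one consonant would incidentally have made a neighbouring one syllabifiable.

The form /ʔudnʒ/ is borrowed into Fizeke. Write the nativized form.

Substitution: /ʔ/ → /t/, /d/ → /m/, giving /tumnʒ/.
The consonants /n/, /ʒ/ cannot be parsed into a legal (C)(C)V(C) syllable (at most one coda consonant is licensed; onsets may contain at most 2 consonants).
Epenthesis after each stranded consonant: /n/ → /na/, /ʒ/ → /ʒa/.

tumnaʒa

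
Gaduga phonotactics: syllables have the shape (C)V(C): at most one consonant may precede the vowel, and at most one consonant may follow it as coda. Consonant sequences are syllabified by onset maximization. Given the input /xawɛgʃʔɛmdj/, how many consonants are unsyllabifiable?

The consonants /ʃ/, /d/, /j/ cannot be parsed into a legal (C)V(C) syllable (at most one coda consonant is licensed; onsets are limited to one consonant).

3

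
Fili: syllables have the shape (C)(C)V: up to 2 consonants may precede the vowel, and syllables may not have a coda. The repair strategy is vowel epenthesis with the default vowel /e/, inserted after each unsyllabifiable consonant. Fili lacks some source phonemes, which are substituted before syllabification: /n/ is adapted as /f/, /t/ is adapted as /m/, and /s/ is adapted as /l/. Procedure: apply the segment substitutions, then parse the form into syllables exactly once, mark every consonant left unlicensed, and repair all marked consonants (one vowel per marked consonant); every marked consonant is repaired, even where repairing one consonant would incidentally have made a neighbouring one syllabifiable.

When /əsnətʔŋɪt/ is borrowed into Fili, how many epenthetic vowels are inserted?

After substitution the input is /əlfəmʔŋɪm/.
The unsyllabifiable consonants are /m/, /m/; each receives one epenthetic vowel.

2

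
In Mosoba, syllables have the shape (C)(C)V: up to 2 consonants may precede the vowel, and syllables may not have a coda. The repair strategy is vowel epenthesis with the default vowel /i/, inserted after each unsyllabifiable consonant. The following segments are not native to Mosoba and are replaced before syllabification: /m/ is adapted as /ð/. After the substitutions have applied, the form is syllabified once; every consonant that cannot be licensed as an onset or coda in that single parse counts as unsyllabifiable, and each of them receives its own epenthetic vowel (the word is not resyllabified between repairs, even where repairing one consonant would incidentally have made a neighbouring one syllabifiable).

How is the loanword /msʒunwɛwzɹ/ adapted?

ðisʒunwɛwiziɹi

Substitution: /m/ → /ð/, giving /ðsʒunwɛwzɹ/.
Under (C)(C)V, the unsyllabifiable consonants are /ð/, /w/, /z/, /ɹ/ (no codas are permitted; onsets may contain at most 2 consonants).
Epenthesis after each stranded consonant: /ð/ → /ði/, /w/ → /wi/, /z/ → /zi/, /ɹ/ → /ɹi/.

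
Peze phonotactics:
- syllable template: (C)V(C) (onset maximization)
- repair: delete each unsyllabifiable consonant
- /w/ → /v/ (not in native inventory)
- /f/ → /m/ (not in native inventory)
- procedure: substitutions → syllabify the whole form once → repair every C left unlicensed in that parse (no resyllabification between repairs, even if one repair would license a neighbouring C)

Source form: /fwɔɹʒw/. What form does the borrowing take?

vɔɹ

Substitution: /f/ → /m/, /w/ → /v/, giving /mvɔɹʒv/.
Under (C)V(C), the unsyllabifiable consonants are /m/, /ʒ/, /v/ (at most one coda consonant is licensed; onsets are limited to one consonant).
Deletion applies to /m/, /ʒ/, /v/.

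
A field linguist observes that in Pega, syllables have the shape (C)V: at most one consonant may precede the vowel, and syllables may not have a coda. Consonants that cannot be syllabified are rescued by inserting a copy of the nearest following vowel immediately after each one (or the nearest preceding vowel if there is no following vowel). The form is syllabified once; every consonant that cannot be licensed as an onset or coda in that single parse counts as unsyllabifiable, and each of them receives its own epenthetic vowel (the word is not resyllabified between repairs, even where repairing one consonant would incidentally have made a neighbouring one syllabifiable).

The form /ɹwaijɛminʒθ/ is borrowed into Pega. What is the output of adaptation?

ɹawaijɛminiʒiθi

Under (C)V, the unsyllabifiable consonants are /ɹ/, /n/, /ʒ/, /θ/ (no codas are permitted; onsets are limited to one consonant).
Epenthesis after each stranded consonant: /ɹ/ → /ɹa/, /n/ → /ni/, /ʒ/ → /ʒi/, /θ/ → /θi/.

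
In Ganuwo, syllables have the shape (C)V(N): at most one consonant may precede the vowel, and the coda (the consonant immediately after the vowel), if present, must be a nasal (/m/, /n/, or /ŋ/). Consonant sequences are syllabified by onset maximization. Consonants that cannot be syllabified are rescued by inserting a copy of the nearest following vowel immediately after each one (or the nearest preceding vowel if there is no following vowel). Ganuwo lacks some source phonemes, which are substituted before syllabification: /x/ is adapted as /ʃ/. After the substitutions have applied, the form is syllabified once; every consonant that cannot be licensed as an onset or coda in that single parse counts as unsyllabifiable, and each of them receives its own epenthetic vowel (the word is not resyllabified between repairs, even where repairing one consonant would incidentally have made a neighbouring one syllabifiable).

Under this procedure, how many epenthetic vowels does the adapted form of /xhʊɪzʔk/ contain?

4

After substitution the input is /ʃhʊɪzʔk/.
The unsyllabifiable consonants are /ʃ/, /z/, /ʔ/, /k/; each receives one epenthetic vowel.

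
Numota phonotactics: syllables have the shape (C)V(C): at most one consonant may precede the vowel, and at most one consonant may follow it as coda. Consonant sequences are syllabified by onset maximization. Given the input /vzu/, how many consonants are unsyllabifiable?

Under (C)V(C), the unsyllabifiable consonants are /v/ (at most one coda consonant is licensed; onsets are limited to one consonant).

1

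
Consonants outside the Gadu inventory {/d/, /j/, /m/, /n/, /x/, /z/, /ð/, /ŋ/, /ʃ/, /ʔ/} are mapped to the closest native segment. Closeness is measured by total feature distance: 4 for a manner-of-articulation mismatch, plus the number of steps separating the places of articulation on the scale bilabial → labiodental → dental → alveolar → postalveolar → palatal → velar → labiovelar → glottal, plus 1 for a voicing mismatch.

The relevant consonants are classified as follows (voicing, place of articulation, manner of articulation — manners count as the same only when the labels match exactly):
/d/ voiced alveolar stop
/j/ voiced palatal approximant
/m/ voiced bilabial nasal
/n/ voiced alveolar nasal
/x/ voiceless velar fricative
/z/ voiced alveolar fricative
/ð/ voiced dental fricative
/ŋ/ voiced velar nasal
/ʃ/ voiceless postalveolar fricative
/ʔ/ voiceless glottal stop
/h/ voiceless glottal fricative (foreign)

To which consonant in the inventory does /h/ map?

/x/ is closest: same manner (fricative), place distance 2 (glottal→velar), same voicing; total 2. Next closest is /ʃ/ at distance 4.

x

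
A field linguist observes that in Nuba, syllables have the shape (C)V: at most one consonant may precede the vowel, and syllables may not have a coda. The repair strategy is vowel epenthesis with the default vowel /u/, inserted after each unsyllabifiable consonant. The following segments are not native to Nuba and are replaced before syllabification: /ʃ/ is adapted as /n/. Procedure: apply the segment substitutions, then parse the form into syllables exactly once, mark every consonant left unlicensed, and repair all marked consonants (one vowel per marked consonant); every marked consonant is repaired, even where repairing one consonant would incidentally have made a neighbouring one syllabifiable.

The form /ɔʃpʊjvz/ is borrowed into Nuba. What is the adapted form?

Substitution: /ʃ/ → /n/, giving /ɔnpʊjvz/.
Under (C)V, the unsyllabifiable consonants are /n/, /j/, /v/, /z/ (no codas are permitted; onsets are limited to one consonant).
Inserting the epenthetic vowel yields /n/ → /nu/, /j/ → /ju/, /v/ → /vu/, /z/ → /zu/.

ɔnupʊjuvuzu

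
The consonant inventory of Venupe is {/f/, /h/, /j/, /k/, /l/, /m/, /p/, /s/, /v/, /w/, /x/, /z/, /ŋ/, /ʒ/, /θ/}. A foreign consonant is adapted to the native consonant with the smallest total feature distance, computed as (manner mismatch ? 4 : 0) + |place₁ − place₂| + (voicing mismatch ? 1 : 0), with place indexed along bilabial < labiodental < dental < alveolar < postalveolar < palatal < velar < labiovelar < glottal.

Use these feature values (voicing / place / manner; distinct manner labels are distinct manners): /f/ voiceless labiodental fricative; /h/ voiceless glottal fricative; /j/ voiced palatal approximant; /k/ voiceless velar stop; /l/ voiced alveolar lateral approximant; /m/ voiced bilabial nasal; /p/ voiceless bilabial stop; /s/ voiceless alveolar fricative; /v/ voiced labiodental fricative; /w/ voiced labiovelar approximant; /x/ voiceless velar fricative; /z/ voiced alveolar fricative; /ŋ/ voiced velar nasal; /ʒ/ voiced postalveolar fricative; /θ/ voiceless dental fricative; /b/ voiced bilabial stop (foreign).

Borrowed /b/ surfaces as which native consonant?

p

/p/ is closest: same manner (stop), place distance 0 (bilabial→bilabial), voicing differs (+1); total 1. Next closest is /m/ at distance 4.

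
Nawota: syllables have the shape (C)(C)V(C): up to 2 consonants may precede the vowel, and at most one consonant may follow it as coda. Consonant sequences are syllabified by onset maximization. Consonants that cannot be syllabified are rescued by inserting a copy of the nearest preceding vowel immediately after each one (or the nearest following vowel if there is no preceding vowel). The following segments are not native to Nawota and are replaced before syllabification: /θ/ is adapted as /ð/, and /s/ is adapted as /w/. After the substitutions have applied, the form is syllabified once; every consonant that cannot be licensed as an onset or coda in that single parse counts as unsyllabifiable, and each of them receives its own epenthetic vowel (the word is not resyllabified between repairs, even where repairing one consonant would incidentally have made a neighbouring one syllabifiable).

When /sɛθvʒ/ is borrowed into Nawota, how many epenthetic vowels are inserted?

After substitution the input is /wɛðvʒ/.
The unsyllabifiable consonants are /v/, /ʒ/; each receives one epenthetic vowel.

2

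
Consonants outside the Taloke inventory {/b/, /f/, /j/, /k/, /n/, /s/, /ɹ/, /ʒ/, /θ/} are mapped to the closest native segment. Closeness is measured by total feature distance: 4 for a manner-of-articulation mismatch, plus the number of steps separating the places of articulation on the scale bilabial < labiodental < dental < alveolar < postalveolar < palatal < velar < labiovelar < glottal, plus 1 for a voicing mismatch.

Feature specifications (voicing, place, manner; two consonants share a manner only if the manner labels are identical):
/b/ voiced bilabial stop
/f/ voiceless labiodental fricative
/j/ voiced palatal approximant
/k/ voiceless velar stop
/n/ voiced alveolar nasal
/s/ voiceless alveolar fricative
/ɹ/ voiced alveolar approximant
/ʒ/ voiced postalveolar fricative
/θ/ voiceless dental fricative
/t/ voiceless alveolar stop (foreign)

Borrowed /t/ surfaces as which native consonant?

k

/k/ is closest: same manner (stop), place distance 3 (alveolar→velar), same voicing; total 3. Next closest is /b/ at distance 4.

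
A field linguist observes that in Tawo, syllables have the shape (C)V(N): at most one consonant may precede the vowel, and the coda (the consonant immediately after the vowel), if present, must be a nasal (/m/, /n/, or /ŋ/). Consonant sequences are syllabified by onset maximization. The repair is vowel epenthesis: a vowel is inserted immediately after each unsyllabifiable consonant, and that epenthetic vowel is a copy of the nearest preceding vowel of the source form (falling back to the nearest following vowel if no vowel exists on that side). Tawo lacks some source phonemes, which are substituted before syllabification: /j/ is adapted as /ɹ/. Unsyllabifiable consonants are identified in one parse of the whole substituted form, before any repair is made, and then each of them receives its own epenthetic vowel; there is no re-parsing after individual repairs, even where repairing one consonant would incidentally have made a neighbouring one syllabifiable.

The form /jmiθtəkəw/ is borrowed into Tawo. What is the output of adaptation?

Substitution: /j/ → /ɹ/, giving /ɹmiθtəkəw/.
Under (C)V(N), the unsyllabifiable consonants are /ɹ/, /θ/, /w/ (only a nasal (/m/, /n/, or /ŋ/) is licensed in coda position; onsets are limited to one consonant).
Each unlicensed consonant becomes the onset of a new syllable: /ɹ/ → /ɹi/, /θ/ → /θi/, /w/ → /wə/.

ɹimiθitəkəwə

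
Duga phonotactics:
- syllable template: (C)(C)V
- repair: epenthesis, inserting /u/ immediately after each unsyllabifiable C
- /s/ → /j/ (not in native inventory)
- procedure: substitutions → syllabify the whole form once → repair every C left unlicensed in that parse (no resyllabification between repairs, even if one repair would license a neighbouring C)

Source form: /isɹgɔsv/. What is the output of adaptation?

ijuɹgɔjuvu

Substitution: /s/ → /j/, giving /ijɹgɔjv/.
Syllabifying with onset maximization leaves /j/, /j/, /v/ stranded (no codas are permitted; onsets may contain at most 2 consonants).
Epenthesis after each stranded consonant: /j/ → /ju/, /j/ → /ju/, /v/ → /vu/.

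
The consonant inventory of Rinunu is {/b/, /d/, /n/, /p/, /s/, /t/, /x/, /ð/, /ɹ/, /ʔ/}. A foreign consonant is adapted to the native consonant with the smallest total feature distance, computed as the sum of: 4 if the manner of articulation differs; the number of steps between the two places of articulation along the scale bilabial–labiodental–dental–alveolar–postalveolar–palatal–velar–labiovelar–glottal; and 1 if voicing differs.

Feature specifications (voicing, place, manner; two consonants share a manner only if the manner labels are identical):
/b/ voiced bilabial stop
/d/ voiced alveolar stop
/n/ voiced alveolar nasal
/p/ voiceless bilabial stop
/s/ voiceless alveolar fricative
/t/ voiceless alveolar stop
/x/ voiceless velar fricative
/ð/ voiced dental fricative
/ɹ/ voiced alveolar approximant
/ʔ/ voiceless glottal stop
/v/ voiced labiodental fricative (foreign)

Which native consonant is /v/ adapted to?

/ð/ is closest: same manner (fricative), place distance 1 (labiodental→dental), same voicing; total 1. Next closest is /s/ at distance 3.

ð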